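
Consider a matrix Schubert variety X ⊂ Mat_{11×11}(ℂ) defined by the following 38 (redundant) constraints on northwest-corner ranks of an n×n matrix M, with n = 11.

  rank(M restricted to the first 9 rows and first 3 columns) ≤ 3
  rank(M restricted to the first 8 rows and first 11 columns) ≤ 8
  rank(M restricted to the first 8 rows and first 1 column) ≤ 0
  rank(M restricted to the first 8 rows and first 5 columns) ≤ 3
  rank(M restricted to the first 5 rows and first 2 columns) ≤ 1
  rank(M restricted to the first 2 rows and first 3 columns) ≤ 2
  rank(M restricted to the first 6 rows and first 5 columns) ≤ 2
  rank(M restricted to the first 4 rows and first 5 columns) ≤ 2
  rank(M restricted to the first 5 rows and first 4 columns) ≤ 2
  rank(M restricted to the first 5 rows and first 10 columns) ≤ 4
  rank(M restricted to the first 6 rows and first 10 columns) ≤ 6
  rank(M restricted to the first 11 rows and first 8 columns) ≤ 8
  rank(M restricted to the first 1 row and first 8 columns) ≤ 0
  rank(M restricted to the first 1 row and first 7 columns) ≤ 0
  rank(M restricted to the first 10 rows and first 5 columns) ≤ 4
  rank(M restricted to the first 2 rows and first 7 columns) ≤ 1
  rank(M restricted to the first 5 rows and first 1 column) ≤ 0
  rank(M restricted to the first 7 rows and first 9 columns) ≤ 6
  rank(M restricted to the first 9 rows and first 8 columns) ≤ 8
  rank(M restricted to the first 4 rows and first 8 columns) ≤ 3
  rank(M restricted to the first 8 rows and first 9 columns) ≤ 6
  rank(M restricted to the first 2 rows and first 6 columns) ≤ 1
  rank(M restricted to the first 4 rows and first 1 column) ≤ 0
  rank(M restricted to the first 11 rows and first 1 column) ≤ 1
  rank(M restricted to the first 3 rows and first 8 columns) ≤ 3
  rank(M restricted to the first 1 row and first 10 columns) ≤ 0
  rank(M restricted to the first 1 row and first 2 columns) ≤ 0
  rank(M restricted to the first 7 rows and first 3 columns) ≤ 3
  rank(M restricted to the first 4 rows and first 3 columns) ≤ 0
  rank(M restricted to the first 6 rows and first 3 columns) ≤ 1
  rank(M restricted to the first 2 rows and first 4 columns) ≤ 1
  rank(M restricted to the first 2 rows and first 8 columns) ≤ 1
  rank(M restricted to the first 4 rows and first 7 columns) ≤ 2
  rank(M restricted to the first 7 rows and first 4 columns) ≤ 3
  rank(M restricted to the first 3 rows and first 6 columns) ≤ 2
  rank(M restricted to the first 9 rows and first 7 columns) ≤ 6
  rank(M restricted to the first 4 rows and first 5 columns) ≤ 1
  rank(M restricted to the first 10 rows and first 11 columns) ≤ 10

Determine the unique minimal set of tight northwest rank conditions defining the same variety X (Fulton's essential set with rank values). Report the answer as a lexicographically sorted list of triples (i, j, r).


Rank table r_w(11×11) implied by the 38 constraints:

  0 0 0 0 0 0 0 0 0 0 1
  0 0 0 1 1 1 1 1 1 1 2
  0 0 0 1 1 2 2 2 2 2 3
  0 0 0 1 1 2 2 3 3 3 4
  0 1 1 2 2 3 3 4 4 4 5
  0 1 1 2 2 3 4 5 5 5 6
  0 1 2 3 3 4 5 6 6 6 7
  0 1 2 3 3 4 5 6 6 7 8
  1 2 3 4 4 5 6 7 7 8 9
  1 2 3 4 4 5 6 7 8 9 10
  1 2 3 4 5 6 7 8 9 10 11

reading off 1-entries of Δ²R: w = (11, 4, 6, 8, 2, 7, 3, 10, 1, 9, 5).

10 SE-corners of the 31-cell Rothe diagram give Ess(w):

[(1, 10, 0), (4, 3, 0), (4, 5, 1), (4, 7, 2), (6, 3, 1), (6, 5, 2), (8, 1, 0), (8, 5, 3), (8, 9, 6), (10, 5, 4)]


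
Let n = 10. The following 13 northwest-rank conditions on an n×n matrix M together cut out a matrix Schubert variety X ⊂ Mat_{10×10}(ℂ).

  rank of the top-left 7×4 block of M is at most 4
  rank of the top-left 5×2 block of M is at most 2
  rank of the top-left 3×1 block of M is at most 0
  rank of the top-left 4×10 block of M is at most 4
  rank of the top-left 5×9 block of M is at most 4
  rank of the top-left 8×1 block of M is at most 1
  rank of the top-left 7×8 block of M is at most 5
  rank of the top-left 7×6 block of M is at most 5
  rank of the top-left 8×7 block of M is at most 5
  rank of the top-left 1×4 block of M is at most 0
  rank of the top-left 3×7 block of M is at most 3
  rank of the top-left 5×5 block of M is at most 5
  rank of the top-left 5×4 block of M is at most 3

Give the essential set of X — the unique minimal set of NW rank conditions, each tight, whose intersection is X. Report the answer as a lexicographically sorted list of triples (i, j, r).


Recovering R(i,j) via the rank-extension bound from the 13 conditions:

  i=1: 0  0  0  0  1  1  1  1  1  1
  i=2: 0  1  1  1  2  2  2  2  2  2
  i=3: 0  1  2  2  3  3  3  3  3  3
  i=4: 1  2  3  3  4  4  4  4  4  4
  i=5: 1  2  3  3  4  4  4  4  4  5
  i=6: 1  2  3  4  5  5  5  5  5  6
  i=7: 1  2  3  4  5  5  5  5  6  7
  i=8: 1  2  3  4  5  5  5  6  7  8
  i=9: 1  2  3  4  5  6  6  7  8  9
  i=10: 1  2  3  4  5  6  7  8  9  10

giving w = (5, 2, 3, 1, 10, 4, 9, 8, 6, 7) via Δ²R.

Fulton essential set (6 of the 16 Rothe cells):

[(1, 4, 0), (3, 1, 0), (5, 4, 3), (5, 9, 4), (7, 8, 5), (8, 7, 5)]


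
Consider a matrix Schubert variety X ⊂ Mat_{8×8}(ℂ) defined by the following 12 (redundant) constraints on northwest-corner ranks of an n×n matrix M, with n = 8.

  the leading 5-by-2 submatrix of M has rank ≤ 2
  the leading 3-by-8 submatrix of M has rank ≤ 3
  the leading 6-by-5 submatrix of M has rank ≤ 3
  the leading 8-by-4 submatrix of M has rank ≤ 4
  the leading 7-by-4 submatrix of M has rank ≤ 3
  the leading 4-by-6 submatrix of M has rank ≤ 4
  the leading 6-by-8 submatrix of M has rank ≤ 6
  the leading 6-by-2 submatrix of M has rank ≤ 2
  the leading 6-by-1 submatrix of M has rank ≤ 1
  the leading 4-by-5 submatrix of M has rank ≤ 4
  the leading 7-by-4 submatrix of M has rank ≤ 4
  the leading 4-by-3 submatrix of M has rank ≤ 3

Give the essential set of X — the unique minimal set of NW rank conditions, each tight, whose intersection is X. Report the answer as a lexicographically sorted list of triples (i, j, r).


Rank table r_w(8×8) implied by the 12 constraints:

  row 1: 1, 1, 1, 1, 1, 1, 1, 1
  row 2: 1, 2, 2, 2, 2, 2, 2, 2
  row 3: 1, 2, 3, 3, 3, 3, 3, 3
  row 4: 1, 2, 3, 3, 3, 4, 4, 4
  row 5: 1, 2, 3, 3, 3, 4, 5, 5
  row 6: 1, 2, 3, 3, 3, 4, 5, 6
  row 7: 1, 2, 3, 3, 4, 5, 6, 7
  row 8: 1, 2, 3, 4, 5, 6, 7, 8

second differences of R give the permutation w = (1, 2, 3, 6, 7, 8, 5, 4).

Fulton essential set (2 of the 7 Rothe cells):

[(6, 5, 3), (7, 4, 3)]


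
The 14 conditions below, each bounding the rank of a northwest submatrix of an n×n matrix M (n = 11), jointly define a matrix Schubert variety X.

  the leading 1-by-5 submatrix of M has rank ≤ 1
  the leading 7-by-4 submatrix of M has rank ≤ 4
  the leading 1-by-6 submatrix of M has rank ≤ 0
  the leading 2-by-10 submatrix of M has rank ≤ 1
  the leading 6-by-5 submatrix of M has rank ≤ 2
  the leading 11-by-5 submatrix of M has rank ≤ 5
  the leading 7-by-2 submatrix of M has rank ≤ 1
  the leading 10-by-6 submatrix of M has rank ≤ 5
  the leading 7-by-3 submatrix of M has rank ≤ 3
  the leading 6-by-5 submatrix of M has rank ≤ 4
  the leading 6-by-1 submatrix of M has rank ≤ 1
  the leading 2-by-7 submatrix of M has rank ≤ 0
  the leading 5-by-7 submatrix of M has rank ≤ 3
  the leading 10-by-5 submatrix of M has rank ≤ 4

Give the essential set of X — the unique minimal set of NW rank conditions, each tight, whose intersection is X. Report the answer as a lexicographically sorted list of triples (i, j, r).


Recovering R(i,j) via the rank-extension bound from the 14 conditions:

  i=1: 0 0 0 0 0 0 0 1 1 1 1
  i=2: 0 0 0 0 0 0 0 1 1 1 2
  i=3: 1 1 1 1 1 1 1 2 2 2 3
  i=4: 1 1 2 2 2 2 2 3 3 3 4
  i=5: 1 1 2 2 2 3 3 4 4 4 5
  i=6: 1 1 2 2 2 3 4 5 5 5 6
  i=7: 1 1 2 3 3 4 5 6 6 6 7
  i=8: 1 2 3 4 4 5 6 7 7 7 8
  i=9: 1 2 3 4 4 5 6 7 8 8 9
  i=10: 1 2 3 4 4 5 6 7 8 9 10
  i=11: 1 2 3 4 5 6 7 8 9 10 11

so w = (8, 11, 1, 3, 6, 7, 4, 2, 9, 10, 5).

Rothe diagram D(w) (26 cells), 5 SE-corners (essential conditions):

[(2, 7, 0), (2, 10, 1), (6, 5, 2), (7, 2, 1), (10, 5, 4)]


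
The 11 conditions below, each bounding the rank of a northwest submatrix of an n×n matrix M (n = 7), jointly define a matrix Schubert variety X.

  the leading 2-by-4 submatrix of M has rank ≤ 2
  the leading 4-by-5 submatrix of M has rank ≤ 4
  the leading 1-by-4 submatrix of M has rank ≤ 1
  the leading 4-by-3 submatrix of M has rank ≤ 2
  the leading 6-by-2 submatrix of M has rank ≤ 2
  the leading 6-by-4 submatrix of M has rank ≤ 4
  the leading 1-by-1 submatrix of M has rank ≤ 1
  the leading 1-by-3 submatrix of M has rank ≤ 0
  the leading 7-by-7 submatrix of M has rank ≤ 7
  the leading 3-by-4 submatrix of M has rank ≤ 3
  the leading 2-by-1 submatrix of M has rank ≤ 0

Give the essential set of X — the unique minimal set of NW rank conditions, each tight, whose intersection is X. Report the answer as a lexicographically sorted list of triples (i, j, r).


Computing R[i][j] = min implied NW-rank bound (n=7, 11 conditions):

  0  0  0  1  1  1  1
  0  1  1  2  2  2  2
  1  2  2  3  3  3  3
  1  2  2  3  4  4  4
  1  2  3  4  5  5  5
  1  2  3  4  5  6  6
  1  2  3  4  5  6  7

giving w = (4, 2, 1, 5, 3, 6, 7) via Δ²R.

3 SE-corners of the 5-cell Rothe diagram give Ess(w):

[(1, 3, 0), (2, 1, 0), (4, 3, 2)]


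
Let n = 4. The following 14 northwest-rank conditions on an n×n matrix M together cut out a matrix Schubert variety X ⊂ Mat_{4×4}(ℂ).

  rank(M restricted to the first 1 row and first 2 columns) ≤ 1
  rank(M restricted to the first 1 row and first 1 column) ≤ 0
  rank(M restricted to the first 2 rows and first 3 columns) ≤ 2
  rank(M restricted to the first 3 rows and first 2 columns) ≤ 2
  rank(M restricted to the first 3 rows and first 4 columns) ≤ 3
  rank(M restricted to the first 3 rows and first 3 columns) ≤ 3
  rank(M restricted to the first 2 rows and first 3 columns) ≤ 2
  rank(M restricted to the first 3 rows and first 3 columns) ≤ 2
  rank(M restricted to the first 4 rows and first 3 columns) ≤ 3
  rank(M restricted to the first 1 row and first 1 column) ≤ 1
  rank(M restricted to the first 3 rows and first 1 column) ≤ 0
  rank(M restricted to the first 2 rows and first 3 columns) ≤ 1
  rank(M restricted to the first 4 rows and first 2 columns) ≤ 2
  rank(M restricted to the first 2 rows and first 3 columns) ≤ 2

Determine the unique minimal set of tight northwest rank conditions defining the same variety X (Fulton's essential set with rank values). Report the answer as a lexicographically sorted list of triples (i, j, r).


Reconstructing r_w from the 14 given conditions:

  i=1: 0  1  1  1
  i=2: 0  1  1  2
  i=3: 0  1  2  3
  i=4: 1  2  3  4

second differences of R give the permutation w = (2, 4, 3, 1).

Rothe diagram D(w) (4 cells), 2 SE-corners (essential conditions):

[(2, 3, 1), (3, 1, 0)]


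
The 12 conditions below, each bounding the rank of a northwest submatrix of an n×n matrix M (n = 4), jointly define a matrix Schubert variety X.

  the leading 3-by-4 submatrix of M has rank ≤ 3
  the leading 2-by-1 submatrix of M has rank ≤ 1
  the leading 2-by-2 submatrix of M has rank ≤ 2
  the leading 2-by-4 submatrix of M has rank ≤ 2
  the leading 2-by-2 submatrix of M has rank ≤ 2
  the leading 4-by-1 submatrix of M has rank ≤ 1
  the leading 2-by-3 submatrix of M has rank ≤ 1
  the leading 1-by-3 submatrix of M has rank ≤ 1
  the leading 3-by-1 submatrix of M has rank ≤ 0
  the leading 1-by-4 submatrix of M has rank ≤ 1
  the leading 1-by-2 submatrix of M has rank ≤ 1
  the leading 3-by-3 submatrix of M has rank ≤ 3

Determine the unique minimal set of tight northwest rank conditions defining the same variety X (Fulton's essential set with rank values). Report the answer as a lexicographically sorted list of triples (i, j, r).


Rank table r_w(4×4) implied by the 12 constraints:

  i=1: 0, 1, 1, 1
  i=2: 0, 1, 1, 2
  i=3: 0, 1, 2, 3
  i=4: 1, 2, 3, 4

reading off 1-entries of Δ²R: w = (2, 4, 3, 1).

Fulton essential set (2 of the 4 Rothe cells):

[(2, 3, 1), (3, 1, 0)]


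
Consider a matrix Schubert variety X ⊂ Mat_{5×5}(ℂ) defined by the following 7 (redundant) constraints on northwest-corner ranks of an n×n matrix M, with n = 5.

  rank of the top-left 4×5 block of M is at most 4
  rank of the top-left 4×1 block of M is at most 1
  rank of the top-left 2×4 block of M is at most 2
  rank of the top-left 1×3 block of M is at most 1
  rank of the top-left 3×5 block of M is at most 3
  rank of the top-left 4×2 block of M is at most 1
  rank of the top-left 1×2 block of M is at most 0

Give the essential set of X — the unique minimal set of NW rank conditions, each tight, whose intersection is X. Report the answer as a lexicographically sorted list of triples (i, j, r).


Propagating the 7 rank bounds to every northwest block:

  i=1: 0 0 1 1 1
  i=2: 1 1 2 2 2
  i=3: 1 1 2 3 3
  i=4: 1 1 2 3 4
  i=5: 1 2 3 4 5

hence w(1..5) = (3, 1, 4, 5, 2).

Fulton essential set (2 of the 4 Rothe cells):

[(1, 2, 0), (4, 2, 1)]


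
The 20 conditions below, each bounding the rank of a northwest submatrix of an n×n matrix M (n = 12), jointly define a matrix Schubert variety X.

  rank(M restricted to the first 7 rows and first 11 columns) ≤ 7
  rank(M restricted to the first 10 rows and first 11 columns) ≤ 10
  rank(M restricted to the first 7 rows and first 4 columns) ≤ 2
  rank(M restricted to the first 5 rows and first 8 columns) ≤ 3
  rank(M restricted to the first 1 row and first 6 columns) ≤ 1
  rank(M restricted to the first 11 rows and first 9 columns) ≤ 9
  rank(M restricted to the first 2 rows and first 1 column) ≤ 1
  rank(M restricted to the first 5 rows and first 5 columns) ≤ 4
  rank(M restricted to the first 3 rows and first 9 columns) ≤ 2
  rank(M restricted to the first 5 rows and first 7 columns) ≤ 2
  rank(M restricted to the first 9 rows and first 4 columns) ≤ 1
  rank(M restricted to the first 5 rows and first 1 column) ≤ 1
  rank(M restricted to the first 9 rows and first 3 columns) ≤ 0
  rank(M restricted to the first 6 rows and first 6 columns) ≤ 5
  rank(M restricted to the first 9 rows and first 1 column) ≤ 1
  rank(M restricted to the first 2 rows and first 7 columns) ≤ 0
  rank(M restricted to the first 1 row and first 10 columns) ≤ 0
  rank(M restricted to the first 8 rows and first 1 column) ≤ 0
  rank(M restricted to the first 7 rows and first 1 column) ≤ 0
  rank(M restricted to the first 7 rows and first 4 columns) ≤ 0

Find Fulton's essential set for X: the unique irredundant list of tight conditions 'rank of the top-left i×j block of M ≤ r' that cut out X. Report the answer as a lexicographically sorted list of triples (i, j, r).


Rank table r_w(12×12) implied by the 20 constraints:

  row 1: 0 0 0 0 0 0 0 0 0 0 1 1
  row 2: 0 0 0 0 0 0 0 1 1 1 2 2
  row 3: 0 0 0 0 1 1 1 2 2 2 3 3
  row 4: 0 0 0 0 1 2 2 3 3 3 4 4
  row 5: 0 0 0 0 1 2 2 3 4 4 5 5
  row 6: 0 0 0 0 1 2 3 4 5 5 6 6
  row 7: 0 0 0 0 1 2 3 4 5 6 7 7
  row 8: 0 0 0 1 2 3 4 5 6 7 8 8
  row 9: 0 0 0 1 2 3 4 5 6 7 8 9
  row 10: 1 1 1 2 3 4 5 6 7 8 9 10
  row 11: 1 2 2 3 4 5 6 7 8 9 10 11
  row 12: 1 2 3 4 5 6 7 8 9 10 11 12

hence w(1..12) = (11, 8, 5, 6, 9, 7, 10, 4, 12, 1, 2, 3).

Rothe diagram D(w) (44 cells), 5 SE-corners (essential conditions):

[(1, 10, 0), (2, 7, 0), (5, 7, 2), (7, 4, 0), (9, 3, 0)]


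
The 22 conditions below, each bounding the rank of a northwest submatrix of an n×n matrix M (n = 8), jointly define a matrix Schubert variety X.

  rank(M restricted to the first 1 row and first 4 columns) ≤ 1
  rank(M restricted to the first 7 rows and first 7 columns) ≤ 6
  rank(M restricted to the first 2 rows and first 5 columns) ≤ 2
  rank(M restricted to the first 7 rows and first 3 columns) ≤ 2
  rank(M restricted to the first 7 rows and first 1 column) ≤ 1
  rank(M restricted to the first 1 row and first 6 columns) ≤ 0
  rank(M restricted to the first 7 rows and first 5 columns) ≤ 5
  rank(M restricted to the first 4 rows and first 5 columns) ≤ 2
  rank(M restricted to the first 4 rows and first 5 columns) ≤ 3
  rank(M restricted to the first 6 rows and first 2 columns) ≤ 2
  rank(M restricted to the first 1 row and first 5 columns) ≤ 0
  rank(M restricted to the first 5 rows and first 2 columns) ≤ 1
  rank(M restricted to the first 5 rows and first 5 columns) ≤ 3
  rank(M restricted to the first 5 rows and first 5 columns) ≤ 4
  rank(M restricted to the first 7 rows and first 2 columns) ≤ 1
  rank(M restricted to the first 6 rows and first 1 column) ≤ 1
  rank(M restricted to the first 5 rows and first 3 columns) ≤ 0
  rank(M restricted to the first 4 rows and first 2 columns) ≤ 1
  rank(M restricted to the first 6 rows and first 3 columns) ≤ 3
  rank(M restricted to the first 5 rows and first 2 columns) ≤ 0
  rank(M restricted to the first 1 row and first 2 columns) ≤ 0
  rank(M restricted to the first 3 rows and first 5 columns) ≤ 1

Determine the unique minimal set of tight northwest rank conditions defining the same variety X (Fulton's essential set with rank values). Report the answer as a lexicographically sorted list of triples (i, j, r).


Recovering R(i,j) via the rank-extension bound from the 22 conditions:

  row 1: 0  0  0  0  0  0  1  1
  row 2: 0  0  0  1  1  1  2  2
  row 3: 0  0  0  1  1  2  3  3
  row 4: 0  0  0  1  2  3  4  4
  row 5: 0  0  0  1  2  3  4  5
  row 6: 1  1  1  2  3  4  5  6
  row 7: 1  1  2  3  4  5  6  7
  row 8: 1  2  3  4  5  6  7  8

the unique w with this rank table is (7, 4, 6, 5, 8, 1, 3, 2).

D(w) has 20 cells with 4 SE-corners; essential set:

[(1, 6, 0), (3, 5, 1), (5, 3, 0), (7, 2, 1)]


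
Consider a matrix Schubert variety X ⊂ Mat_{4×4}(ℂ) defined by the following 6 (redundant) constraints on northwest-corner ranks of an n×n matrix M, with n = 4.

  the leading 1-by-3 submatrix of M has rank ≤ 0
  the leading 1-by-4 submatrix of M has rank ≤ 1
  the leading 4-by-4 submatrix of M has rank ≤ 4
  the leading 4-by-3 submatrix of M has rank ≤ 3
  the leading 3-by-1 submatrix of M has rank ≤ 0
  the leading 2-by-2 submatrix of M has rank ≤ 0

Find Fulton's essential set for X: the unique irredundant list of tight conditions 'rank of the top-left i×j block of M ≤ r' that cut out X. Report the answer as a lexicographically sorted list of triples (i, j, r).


Rank table r_w(4×4) implied by the 6 constraints:

  0 | 0 | 0 | 1
  0 | 0 | 1 | 2
  0 | 1 | 2 | 3
  1 | 2 | 3 | 4

giving w = (4, 3, 2, 1) via Δ²R.

D(w) has 6 cells with 3 SE-corners; essential set:

[(1, 3, 0), (2, 2, 0), (3, 1, 0)]


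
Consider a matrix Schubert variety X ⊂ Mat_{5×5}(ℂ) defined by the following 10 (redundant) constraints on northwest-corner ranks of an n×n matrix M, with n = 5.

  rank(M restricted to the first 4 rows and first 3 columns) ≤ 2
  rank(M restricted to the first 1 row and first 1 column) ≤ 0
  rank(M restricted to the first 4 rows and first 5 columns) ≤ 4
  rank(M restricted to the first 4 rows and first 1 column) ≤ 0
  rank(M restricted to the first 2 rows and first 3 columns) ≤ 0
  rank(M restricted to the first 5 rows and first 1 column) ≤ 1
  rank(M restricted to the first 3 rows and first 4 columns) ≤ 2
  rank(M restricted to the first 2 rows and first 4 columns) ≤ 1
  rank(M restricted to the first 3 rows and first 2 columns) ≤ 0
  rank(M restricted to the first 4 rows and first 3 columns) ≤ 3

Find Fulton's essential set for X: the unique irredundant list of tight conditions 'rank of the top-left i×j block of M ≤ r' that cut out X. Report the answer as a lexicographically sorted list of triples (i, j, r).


Reconstructing r_w from the 10 given conditions:

  0 0 0 1 1
  0 0 0 1 2
  0 0 1 2 3
  0 1 2 3 4
  1 2 3 4 5

giving w = (4, 5, 3, 2, 1) via Δ²R.

D(w) has 9 cells with 3 SE-corners; essential set:

[(2, 3, 0), (3, 2, 0), (4, 1, 0)]


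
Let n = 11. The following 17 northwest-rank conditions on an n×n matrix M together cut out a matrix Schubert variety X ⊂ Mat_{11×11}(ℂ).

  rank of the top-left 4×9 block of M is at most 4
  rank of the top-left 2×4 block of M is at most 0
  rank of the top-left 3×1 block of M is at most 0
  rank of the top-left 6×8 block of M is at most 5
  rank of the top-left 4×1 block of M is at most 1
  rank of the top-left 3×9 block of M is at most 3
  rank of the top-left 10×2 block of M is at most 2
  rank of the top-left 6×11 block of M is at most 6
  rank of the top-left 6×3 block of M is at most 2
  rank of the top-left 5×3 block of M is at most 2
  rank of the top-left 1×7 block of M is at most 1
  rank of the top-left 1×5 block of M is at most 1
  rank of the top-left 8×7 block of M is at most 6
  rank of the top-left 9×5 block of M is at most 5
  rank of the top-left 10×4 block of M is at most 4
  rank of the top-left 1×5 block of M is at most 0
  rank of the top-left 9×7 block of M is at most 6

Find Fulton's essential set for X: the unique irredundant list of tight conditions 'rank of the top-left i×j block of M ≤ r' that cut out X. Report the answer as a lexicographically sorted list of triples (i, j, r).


Rank table r_w(11×11) implied by the 17 constraints:

  R[1]: 0 0 0 0 0 1 1 1 1 1 1
  R[2]: 0 0 0 0 1 2 2 2 2 2 2
  R[3]: 0 1 1 1 2 3 3 3 3 3 3
  R[4]: 1 2 2 2 3 4 4 4 4 4 4
  R[5]: 1 2 2 3 4 5 5 5 5 5 5
  R[6]: 1 2 2 3 4 5 5 5 6 6 6
  R[7]: 1 2 3 4 5 6 6 6 7 7 7
  R[8]: 1 2 3 4 5 6 6 7 8 8 8
  R[9]: 1 2 3 4 5 6 6 7 8 9 9
  R[10]: 1 2 3 4 5 6 7 8 9 10 10
  R[11]: 1 2 3 4 5 6 7 8 9 10 11

second differences of R give the permutation w = (6, 5, 2, 1, 4, 9, 3, 8, 10, 7, 11).

ℓ(w)=16; the 6 essential cells (i,j,r):

[(1, 5, 0), (2, 4, 0), (3, 1, 0), (6, 3, 2), (6, 8, 5), (9, 7, 6)]


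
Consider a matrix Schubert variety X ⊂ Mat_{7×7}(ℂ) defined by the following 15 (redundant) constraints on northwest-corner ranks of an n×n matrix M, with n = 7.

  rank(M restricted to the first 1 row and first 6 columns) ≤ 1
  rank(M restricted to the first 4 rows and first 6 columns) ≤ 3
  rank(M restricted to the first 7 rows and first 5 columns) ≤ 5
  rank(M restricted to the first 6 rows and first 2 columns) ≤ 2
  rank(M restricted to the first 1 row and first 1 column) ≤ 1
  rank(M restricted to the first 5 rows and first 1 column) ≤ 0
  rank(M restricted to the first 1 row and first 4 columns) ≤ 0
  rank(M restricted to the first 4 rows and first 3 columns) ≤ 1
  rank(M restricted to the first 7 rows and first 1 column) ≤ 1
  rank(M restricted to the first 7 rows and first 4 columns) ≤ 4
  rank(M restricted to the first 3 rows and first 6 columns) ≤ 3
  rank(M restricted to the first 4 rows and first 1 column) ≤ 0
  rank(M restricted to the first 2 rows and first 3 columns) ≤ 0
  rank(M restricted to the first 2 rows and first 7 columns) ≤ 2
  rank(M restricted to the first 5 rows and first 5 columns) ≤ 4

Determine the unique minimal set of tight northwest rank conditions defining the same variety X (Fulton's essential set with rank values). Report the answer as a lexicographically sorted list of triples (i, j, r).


Computing R[i][j] = min implied NW-rank bound (n=7, 15 conditions):

  R[1]: 0, 0, 0, 0, 1, 1, 1
  R[2]: 0, 0, 0, 1, 2, 2, 2
  R[3]: 0, 1, 1, 2, 3, 3, 3
  R[4]: 0, 1, 1, 2, 3, 3, 4
  R[5]: 0, 1, 2, 3, 4, 4, 5
  R[6]: 1, 2, 3, 4, 5, 5, 6
  R[7]: 1, 2, 3, 4, 5, 6, 7

hence w(1..7) = (5, 4, 2, 7, 3, 1, 6).

ℓ(w)=12; the 5 essential cells (i,j,r):

[(1, 4, 0), (2, 3, 0), (4, 3, 1), (4, 6, 3), (5, 1, 0)]


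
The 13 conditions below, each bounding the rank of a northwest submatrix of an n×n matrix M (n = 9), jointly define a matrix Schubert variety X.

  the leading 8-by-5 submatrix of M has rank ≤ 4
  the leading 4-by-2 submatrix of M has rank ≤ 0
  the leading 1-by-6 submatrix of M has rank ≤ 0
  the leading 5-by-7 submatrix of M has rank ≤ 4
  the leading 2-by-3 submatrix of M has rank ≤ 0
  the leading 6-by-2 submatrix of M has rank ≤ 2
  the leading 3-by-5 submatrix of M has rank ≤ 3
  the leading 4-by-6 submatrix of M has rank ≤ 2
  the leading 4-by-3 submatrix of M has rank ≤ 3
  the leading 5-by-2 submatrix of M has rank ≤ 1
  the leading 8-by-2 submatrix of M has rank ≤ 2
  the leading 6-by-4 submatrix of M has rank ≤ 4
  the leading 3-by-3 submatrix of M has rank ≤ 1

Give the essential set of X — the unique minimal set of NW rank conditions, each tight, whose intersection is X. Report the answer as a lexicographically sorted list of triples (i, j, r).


Computing R[i][j] = min implied NW-rank bound (n=9, 13 conditions):

  row 1: 0  0  0  0  0  0  1  1  1
  row 2: 0  0  0  1  1  1  2  2  2
  row 3: 0  0  1  2  2  2  3  3  3
  row 4: 0  0  1  2  2  2  3  4  4
  row 5: 1  1  2  3  3  3  4  5  5
  row 6: 1  2  3  4  4  4  5  6  6
  row 7: 1  2  3  4  4  5  6  7  7
  row 8: 1  2  3  4  4  5  6  7  8
  row 9: 1  2  3  4  5  6  7  8  9

second differences of R give the permutation w = (7, 4, 3, 8, 1, 2, 6, 9, 5).

5 SE-corners of the 17-cell Rothe diagram give Ess(w):

[(1, 6, 0), (2, 3, 0), (4, 2, 0), (4, 6, 2), (8, 5, 4)]


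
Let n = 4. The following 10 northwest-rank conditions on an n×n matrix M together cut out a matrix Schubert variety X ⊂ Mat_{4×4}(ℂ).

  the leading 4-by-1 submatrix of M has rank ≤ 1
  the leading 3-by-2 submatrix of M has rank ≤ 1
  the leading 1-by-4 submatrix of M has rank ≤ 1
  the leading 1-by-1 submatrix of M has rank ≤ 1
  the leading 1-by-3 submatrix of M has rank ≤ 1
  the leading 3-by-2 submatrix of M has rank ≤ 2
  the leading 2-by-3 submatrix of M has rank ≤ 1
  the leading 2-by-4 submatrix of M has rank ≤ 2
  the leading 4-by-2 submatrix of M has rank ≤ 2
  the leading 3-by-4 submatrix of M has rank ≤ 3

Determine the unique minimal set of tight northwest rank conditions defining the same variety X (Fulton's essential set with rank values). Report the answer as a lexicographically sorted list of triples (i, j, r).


Computing R[i][j] = min implied NW-rank bound (n=4, 10 conditions):

  row 1: 1 | 1 | 1 | 1
  row 2: 1 | 1 | 1 | 2
  row 3: 1 | 1 | 2 | 3
  row 4: 1 | 2 | 3 | 4

reading off 1-entries of Δ²R: w = (1, 4, 3, 2).

|D(w)|=3, |Ess(w)|=2:

[(2, 3, 1), (3, 2, 1)]


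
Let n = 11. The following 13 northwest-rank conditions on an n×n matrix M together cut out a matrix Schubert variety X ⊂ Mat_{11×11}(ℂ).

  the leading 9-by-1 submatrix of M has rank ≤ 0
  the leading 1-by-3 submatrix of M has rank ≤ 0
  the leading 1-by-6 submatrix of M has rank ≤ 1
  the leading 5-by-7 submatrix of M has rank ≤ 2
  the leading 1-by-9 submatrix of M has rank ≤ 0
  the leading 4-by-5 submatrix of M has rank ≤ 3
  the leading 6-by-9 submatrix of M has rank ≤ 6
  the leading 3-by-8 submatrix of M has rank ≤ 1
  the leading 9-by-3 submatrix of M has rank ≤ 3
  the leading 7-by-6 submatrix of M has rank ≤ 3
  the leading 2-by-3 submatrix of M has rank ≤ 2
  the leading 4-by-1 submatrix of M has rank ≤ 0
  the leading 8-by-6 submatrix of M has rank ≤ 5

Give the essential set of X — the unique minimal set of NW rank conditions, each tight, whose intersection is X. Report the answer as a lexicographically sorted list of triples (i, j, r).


Computing R[i][j] = min implied NW-rank bound (n=11, 13 conditions):

  0  0  0  0  0  0  0  0  0  1  1
  0  1  1  1  1  1  1  1  1  2  2
  0  1  1  1  1  1  1  1  2  3  3
  0  1  2  2  2  2  2  2  3  4  4
  0  1  2  2  2  2  2  3  4  5  5
  0  1  2  3  3  3  3  4  5  6  6
  0  1  2  3  3  3  4  5  6  7  7
  0  1  2  3  4  4  5  6  7  8  8
  0  1  2  3  4  5  6  7  8  9  9
  1  2  3  4  5  6  7  8  9  10  10
  1  2  3  4  5  6  7  8  9  10  11

hence w(1..11) = (10, 2, 9, 3, 8, 4, 7, 5, 6, 1, 11).

|D(w)|=29, |Ess(w)|=5:

[(1, 9, 0), (3, 8, 1), (5, 7, 2), (7, 6, 3), (9, 1, 0)]


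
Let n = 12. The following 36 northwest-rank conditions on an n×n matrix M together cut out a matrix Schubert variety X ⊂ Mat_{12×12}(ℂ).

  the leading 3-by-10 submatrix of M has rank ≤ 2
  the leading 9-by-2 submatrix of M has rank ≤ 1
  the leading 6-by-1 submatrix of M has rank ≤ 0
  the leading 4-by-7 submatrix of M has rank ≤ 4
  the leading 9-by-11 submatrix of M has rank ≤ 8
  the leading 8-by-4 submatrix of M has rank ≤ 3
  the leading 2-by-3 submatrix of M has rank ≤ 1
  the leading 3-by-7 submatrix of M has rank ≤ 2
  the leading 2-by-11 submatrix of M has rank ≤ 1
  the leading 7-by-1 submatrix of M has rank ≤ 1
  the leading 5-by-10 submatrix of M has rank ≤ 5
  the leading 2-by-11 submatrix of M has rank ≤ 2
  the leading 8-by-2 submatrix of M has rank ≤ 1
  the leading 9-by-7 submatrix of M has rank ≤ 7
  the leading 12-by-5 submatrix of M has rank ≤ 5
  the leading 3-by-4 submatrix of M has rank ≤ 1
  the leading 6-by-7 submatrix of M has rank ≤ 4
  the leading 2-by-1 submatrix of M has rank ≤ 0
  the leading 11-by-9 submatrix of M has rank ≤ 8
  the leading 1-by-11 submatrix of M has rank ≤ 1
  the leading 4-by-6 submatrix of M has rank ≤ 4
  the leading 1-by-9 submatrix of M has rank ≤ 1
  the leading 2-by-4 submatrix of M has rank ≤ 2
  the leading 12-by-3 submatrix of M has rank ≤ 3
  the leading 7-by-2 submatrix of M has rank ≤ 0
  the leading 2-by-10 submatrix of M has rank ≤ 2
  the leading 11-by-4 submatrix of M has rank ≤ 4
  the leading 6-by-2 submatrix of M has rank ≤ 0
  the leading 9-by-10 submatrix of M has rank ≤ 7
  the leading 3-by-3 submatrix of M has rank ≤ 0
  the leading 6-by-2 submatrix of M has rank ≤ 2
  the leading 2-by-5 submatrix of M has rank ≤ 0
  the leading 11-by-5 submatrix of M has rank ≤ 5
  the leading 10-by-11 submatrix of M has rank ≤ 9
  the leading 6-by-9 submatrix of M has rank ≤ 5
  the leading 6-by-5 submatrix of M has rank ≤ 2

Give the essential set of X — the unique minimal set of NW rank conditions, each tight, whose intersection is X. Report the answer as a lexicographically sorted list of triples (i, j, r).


Recovering R(i,j) via the rank-extension bound from the 36 conditions:

  0  0  0  0  0  1  1  1  1  1  1  1
  0  0  0  0  0  1  1  1  1  1  1  2
  0  0  0  1  1  2  2  2  2  2  2  3
  0  0  1  2  2  3  3  3  3  3  3  4
  0  0  1  2  2  3  4  4  4  4  4  5
  0  0  1  2  2  3  4  5  5  5  5  6
  0  0  1  2  3  4  5  6  6  6  6  7
  1  1  2  3  4  5  6  7  7  7  7  8
  1  1  2  3  4  5  6  7  7  7  8  9
  1  2  3  4  5  6  7  8  8  8  9  10
  1  2  3  4  5  6  7  8  8  9  10  11
  1  2  3  4  5  6  7  8  9  10  11  12

giving w = (6, 12, 4, 3, 7, 8, 5, 1, 11, 2, 10, 9) via Δ²R.

ℓ(w)=32; the 8 essential cells (i,j,r):

[(2, 5, 0), (2, 11, 1), (3, 3, 0), (6, 5, 2), (7, 2, 0), (9, 2, 1), (9, 10, 7), (11, 9, 8)]


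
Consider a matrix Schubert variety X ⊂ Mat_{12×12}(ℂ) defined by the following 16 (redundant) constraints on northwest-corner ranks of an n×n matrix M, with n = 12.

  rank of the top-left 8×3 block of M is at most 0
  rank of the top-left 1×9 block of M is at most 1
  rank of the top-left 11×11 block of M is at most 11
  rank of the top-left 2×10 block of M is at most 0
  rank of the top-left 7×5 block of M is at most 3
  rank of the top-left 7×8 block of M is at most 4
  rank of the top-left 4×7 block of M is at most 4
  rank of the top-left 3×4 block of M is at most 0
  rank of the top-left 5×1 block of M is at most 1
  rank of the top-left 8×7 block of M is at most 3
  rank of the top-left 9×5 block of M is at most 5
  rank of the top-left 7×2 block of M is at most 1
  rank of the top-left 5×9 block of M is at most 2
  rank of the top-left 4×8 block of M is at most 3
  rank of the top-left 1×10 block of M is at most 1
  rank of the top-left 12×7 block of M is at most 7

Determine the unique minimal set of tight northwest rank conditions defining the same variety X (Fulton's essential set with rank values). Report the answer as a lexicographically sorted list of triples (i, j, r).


Reconstructing r_w from the 16 given conditions:

  R[1]: 0 | 0 | 0 | 0 | 0 | 0 | 0 | 0 | 0 | 0 | 1 | 1
  R[2]: 0 | 0 | 0 | 0 | 0 | 0 | 0 | 0 | 0 | 0 | 1 | 2
  R[3]: 0 | 0 | 0 | 0 | 1 | 1 | 1 | 1 | 1 | 1 | 2 | 3
  R[4]: 0 | 0 | 0 | 1 | 2 | 2 | 2 | 2 | 2 | 2 | 3 | 4
  R[5]: 0 | 0 | 0 | 1 | 2 | 2 | 2 | 2 | 2 | 3 | 4 | 5
  R[6]: 0 | 0 | 0 | 1 | 2 | 3 | 3 | 3 | 3 | 4 | 5 | 6
  R[7]: 0 | 0 | 0 | 1 | 2 | 3 | 3 | 4 | 4 | 5 | 6 | 7
  R[8]: 0 | 0 | 0 | 1 | 2 | 3 | 3 | 4 | 5 | 6 | 7 | 8
  R[9]: 1 | 1 | 1 | 2 | 3 | 4 | 4 | 5 | 6 | 7 | 8 | 9
  R[10]: 1 | 2 | 2 | 3 | 4 | 5 | 5 | 6 | 7 | 8 | 9 | 10
  R[11]: 1 | 2 | 3 | 4 | 5 | 6 | 6 | 7 | 8 | 9 | 10 | 11
  R[12]: 1 | 2 | 3 | 4 | 5 | 6 | 7 | 8 | 9 | 10 | 11 | 12

so w = (11, 12, 5, 4, 10, 6, 8, 9, 1, 2, 3, 7).

5 SE-corners of the 45-cell Rothe diagram give Ess(w):

[(2, 10, 0), (3, 4, 0), (5, 9, 2), (8, 3, 0), (8, 7, 3)]


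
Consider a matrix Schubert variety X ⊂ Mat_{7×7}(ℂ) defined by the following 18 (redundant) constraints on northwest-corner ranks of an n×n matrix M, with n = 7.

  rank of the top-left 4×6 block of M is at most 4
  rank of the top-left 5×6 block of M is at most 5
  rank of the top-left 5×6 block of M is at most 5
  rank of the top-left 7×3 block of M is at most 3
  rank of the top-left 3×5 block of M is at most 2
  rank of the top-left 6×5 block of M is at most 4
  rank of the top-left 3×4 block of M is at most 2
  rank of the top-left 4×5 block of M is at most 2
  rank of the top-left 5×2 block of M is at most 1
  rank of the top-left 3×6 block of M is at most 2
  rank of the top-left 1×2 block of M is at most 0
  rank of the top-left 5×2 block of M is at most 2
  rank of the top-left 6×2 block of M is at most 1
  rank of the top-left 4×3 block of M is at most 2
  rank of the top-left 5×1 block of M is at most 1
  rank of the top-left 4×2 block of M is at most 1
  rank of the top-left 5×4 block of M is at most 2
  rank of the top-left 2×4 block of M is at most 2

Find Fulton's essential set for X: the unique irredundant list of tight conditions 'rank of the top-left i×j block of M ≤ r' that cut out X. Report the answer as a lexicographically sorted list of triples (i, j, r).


Computing R[i][j] = min implied NW-rank bound (n=7, 18 conditions):

  0, 0, 1, 1, 1, 1, 1
  1, 1, 2, 2, 2, 2, 2
  1, 1, 2, 2, 2, 2, 3
  1, 1, 2, 2, 2, 3, 4
  1, 1, 2, 2, 3, 4, 5
  1, 1, 2, 3, 4, 5, 6
  1, 2, 3, 4, 5, 6, 7

reading off 1-entries of Δ²R: w = (3, 1, 7, 6, 5, 4, 2).

Rothe diagram D(w) (12 cells), 5 SE-corners (essential conditions):

[(1, 2, 0), (3, 6, 2), (4, 5, 2), (5, 4, 2), (6, 2, 1)]


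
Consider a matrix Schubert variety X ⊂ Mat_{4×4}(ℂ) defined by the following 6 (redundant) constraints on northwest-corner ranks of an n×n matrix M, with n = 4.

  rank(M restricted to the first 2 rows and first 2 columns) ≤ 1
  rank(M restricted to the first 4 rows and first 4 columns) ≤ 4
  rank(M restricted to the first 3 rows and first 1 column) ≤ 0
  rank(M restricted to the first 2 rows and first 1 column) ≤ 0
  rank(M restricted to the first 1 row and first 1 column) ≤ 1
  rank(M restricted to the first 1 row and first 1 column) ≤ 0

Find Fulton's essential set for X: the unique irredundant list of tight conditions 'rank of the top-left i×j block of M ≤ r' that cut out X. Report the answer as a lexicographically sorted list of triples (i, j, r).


Rank table r_w(4×4) implied by the 6 constraints:

  0, 1, 1, 1
  0, 1, 2, 2
  0, 1, 2, 3
  1, 2, 3, 4

the unique w with this rank table is (2, 3, 4, 1).

Rothe diagram D(w) (3 cells), 1 SE-corner (essential condition):

[(3, 1, 0)]


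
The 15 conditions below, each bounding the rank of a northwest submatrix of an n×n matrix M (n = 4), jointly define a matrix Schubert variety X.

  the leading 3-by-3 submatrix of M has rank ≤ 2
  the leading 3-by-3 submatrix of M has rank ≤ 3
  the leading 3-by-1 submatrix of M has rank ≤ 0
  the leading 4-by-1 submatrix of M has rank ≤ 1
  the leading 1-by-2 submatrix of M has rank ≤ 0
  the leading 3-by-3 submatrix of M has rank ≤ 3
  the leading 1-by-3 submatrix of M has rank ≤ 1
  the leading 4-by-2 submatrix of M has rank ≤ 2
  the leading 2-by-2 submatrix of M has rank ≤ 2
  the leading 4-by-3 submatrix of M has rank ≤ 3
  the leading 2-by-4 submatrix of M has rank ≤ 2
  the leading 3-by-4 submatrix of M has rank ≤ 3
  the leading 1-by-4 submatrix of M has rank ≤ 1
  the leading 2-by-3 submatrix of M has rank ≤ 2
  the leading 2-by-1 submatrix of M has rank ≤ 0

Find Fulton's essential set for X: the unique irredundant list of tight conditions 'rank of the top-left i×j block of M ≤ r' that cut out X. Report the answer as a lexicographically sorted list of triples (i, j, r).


Rank table r_w(4×4) implied by the 15 constraints:

  row 1: 0  0  1  1
  row 2: 0  1  2  2
  row 3: 0  1  2  3
  row 4: 1  2  3  4

so w = (3, 2, 4, 1).

|D(w)|=4, |Ess(w)|=2:

[(1, 2, 0), (3, 1, 0)]


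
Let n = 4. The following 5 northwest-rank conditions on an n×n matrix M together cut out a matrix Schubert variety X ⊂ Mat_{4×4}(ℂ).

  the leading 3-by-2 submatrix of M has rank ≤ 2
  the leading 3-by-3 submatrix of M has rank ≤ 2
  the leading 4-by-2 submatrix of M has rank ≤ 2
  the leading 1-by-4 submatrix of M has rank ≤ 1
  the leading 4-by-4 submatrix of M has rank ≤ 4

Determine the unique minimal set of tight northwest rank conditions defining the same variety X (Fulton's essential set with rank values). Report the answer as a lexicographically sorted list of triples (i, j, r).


Propagating the 5 rank bounds to every northwest block:

  R[1]: 1 | 1 | 1 | 1
  R[2]: 1 | 2 | 2 | 2
  R[3]: 1 | 2 | 2 | 3
  R[4]: 1 | 2 | 3 | 4

the unique w with this rank table is (1, 2, 4, 3).

D(w) has 1 cell with 1 SE-corner; essential set:

[(3, 3, 2)]


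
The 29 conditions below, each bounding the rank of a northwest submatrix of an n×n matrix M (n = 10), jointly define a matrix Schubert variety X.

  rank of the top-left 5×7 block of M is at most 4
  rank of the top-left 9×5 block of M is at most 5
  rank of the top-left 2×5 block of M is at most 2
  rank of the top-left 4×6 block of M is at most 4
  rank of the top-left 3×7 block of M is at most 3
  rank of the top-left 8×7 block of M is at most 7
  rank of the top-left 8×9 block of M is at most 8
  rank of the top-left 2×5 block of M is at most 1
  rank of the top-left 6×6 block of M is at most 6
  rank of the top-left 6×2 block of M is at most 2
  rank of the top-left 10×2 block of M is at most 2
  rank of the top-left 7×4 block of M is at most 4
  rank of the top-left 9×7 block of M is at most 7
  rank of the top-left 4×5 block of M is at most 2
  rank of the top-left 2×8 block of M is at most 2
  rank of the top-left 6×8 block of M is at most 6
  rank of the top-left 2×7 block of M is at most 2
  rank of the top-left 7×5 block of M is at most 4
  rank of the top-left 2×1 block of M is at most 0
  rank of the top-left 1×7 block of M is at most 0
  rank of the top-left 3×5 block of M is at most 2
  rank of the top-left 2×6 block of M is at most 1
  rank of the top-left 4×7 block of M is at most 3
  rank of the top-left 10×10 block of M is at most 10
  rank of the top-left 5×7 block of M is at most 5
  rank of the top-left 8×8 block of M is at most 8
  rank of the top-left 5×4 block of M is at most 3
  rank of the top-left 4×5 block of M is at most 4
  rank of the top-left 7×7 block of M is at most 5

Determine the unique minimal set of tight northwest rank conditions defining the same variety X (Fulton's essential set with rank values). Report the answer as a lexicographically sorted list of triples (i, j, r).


Recovering R(i,j) via the rank-extension bound from the 29 conditions:

  0  0  0  0  0  0  0  1  1  1
  0  1  1  1  1  1  1  2  2  2
  1  2  2  2  2  2  2  3  3  3
  1  2  2  2  2  3  3  4  4  4
  1  2  3  3  3  4  4  5  5  5
  1  2  3  4  4  5  5  6  6  6
  1  2  3  4  4  5  5  6  7  7
  1  2  3  4  5  6  6  7  8  8
  1  2  3  4  5  6  7  8  9  9
  1  2  3  4  5  6  7  8  9  10

second differences of R give the permutation w = (8, 2, 1, 6, 3, 4, 9, 5, 7, 10).

Fulton essential set (5 of the 13 Rothe cells):

[(1, 7, 0), (2, 1, 0), (4, 5, 2), (7, 5, 4), (7, 7, 5)]


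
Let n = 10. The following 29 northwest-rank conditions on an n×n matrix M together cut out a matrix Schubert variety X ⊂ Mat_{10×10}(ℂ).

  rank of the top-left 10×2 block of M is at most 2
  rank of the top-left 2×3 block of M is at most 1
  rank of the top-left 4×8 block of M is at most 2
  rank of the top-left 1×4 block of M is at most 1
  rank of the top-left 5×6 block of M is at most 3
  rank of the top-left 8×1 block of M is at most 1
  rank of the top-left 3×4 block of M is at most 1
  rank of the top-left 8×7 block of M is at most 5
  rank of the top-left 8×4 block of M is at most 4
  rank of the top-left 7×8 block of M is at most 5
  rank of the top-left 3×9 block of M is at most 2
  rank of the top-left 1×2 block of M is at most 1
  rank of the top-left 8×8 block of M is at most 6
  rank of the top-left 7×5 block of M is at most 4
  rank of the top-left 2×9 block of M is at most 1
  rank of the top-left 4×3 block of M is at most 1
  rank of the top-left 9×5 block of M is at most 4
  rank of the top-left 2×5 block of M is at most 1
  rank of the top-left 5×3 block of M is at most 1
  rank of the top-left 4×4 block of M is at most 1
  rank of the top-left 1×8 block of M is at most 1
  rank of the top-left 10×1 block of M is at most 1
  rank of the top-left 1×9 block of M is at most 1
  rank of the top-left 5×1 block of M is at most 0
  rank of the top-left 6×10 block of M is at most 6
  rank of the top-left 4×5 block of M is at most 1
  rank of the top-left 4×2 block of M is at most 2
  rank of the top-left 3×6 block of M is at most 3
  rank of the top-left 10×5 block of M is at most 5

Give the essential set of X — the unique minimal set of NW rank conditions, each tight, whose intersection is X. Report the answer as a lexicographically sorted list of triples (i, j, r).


Computing R[i][j] = min implied NW-rank bound (n=10, 29 conditions):

  R[1]: 0 | 1 | 1 | 1 | 1 | 1 | 1 | 1 | 1 | 1
  R[2]: 0 | 1 | 1 | 1 | 1 | 1 | 1 | 1 | 1 | 2
  R[3]: 0 | 1 | 1 | 1 | 1 | 2 | 2 | 2 | 2 | 3
  R[4]: 0 | 1 | 1 | 1 | 1 | 2 | 2 | 2 | 3 | 4
  R[5]: 0 | 1 | 1 | 2 | 2 | 3 | 3 | 3 | 4 | 5
  R[6]: 1 | 2 | 2 | 3 | 3 | 4 | 4 | 4 | 5 | 6
  R[7]: 1 | 2 | 3 | 4 | 4 | 5 | 5 | 5 | 6 | 7
  R[8]: 1 | 2 | 3 | 4 | 4 | 5 | 5 | 6 | 7 | 8
  R[9]: 1 | 2 | 3 | 4 | 4 | 5 | 6 | 7 | 8 | 9
  R[10]: 1 | 2 | 3 | 4 | 5 | 6 | 7 | 8 | 9 | 10

hence w(1..10) = (2, 10, 6, 9, 4, 1, 3, 8, 7, 5).

ℓ(w)=24; the 7 essential cells (i,j,r):

[(2, 9, 1), (4, 5, 1), (4, 8, 2), (5, 1, 0), (5, 3, 1), (8, 7, 5), (9, 5, 4)]
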